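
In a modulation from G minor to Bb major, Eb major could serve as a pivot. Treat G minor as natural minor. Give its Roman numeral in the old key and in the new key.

VI in G minor; IV in Bb major

The scale of G minor (natural minor) is G A Bb C D Eb F; Eb is degree 6, and the triad built there (Eb-G-Bb) is major, so it is VI.
The scale of Bb major is Bb C D Eb F G A; Eb is degree 4, and the triad built there (Eb-G-Bb) is major, so it is IV.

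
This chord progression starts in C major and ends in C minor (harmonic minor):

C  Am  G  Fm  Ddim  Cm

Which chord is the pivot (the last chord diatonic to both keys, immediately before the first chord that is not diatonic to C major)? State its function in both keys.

G — V in C major, V in C minor

Chords diatonic to C major: C, Dm, Em, F, G, Am, Bdim.
Reading the progression, the first chord not in that set is Fm, so the modulation leaves C major there.
The chord immediately before Fm is G, which is diatonic to both keys: V in C major and V in C minor.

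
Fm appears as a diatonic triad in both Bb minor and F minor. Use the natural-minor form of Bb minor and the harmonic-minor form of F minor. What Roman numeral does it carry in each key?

The scale of Bb minor (natural minor) is Bb C Db Eb F Gb Ab; F is degree 5, and the triad built there (F-Ab-C) is minor, so it is v.
The scale of F minor (harmonic minor) is F G Ab Bb C Db E; F is degree 1, and the triad built there (F-Ab-C) is minor, so it is i.

v in Bb minor; i in F minor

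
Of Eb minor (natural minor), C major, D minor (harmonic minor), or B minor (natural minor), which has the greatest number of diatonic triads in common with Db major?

Triads of Db major: Db (I), Ebm (ii), Fm (iii), Gb (IV), Ab (V), Bbm (vi), Cdim (vii°).
Eb minor (natural minor) shares 4: Db, Ebm, Gb, Bbm.
C major shares 0: none.
D minor (harmonic minor) shares 0: none.
B minor (natural minor) shares 0: none.
The most common triads (4) are shared with Eb minor.

Eb minor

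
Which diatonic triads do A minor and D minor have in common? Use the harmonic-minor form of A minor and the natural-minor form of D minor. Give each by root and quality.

Triads in A minor (harmonic minor): Am (i), Bdim (ii°), Caug (III+), Dm (iv), E (V), F (VI), G#dim (vii°).
Triads in D minor (natural minor): Dm (i), Edim (ii°), F (III), Gm (iv), Am (v), Bb (VI), C (VII).
Shared triads with their functions: Am (i in A minor, v in D minor); Dm (iv in A minor, i in D minor); F (VI in A minor, III in D minor).

Am, Dm, F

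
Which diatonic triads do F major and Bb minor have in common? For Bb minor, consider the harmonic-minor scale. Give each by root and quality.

F

Triads in F major: F (I), Gm (ii), Am (iii), Bb (IV), C (V), Dm (vi), Edim (vii°).
Triads in Bb minor (harmonic minor): Bbm (i), Cdim (ii°), Dbaug (III+), Ebm (iv), F (V), Gb (VI), Adim (vii°).
Shared triads with their functions: F (I in F major, V in Bb minor).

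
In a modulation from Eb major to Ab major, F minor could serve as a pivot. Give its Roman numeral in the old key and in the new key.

The scale of Eb major is Eb F G Ab Bb C D; F is degree 2, and the triad built there (F-Ab-C) is minor, so it is ii.
The scale of Ab major is Ab Bb C Db Eb F G; F is degree 6, and the triad built there (F-Ab-C) is minor, so it is vi.

ii in Eb major; vi in Ab major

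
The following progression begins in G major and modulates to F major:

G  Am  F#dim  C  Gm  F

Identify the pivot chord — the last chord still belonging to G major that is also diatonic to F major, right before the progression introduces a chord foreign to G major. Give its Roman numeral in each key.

C — IV in G major, V in F major

Chords diatonic to G major: G, Am, Bm, C, D, Em, F#dim.
Reading the progression, the first chord not in that set is Gm, so the modulation leaves G major there.
The chord immediately before Gm is C, which is diatonic to both keys: IV in G major and V in F major.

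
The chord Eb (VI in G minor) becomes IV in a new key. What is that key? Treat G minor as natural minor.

The numeral IV denotes a major triad on scale degree 4. With Eb on degree 4, the tonic of the new key is Bb.
Degree 4 carries a major triad in major keys, so the destination is Bb major.
Check: the diatonic triads of Bb major are Bb (I), Cm (ii), Dm (iii), Eb (IV), F (V), Gm (vi), Adim (vii°) — Eb is indeed IV.

Bb major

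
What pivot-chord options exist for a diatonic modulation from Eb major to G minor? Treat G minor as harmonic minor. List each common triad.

Triads in Eb major: Eb (I), Fm (ii), Gm (iii), Ab (IV), Bb (V), Cm (vi), Ddim (vii°).
Triads in G minor (harmonic minor): Gm (i), Adim (ii°), Bbaug (III+), Cm (iv), D (V), Eb (VI), F#dim (vii°).
Shared triads with their functions: Eb (I in Eb major, VI in G minor); Gm (iii in Eb major, i in G minor); Cm (vi in Eb major, iv in G minor).

Eb, Gm, Cm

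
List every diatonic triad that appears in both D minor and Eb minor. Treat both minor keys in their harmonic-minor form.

Triads in D minor (harmonic minor): D minor (i), E diminished (ii°), F augmented (III+), G minor (iv), A major (V), Bb major (VI), C# diminished (vii°).
Triads in Eb minor (harmonic minor): Eb minor (i), F diminished (ii°), Gb augmented (III+), Ab minor (iv), Bb major (V), Cb major (VI), D diminished (vii°).
Shared triads with their functions: Bb major (VI in D minor, V in Eb minor).

Bb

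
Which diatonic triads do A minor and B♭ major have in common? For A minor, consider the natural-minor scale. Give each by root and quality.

Dm, F

Triads in A minor (natural minor): Am (i), Bdim (ii°), C (III), Dm (iv), Em (v), F (VI), G (VII).
Triads in B♭ major: B♭ (I), Cm (ii), Dm (iii), E♭ (IV), F (V), Gm (vi), Adim (vii°).
Shared triads with their functions: Dm (iv in A minor, iii in B♭ major); F (VI in A minor, V in B♭ major).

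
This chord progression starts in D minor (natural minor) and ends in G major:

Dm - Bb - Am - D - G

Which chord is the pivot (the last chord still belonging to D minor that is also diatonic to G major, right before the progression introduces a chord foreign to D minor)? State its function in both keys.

Am — v in D minor, ii in G major

Chords diatonic to D minor: Dm, Edim, F, Gm, Am, Bb, C.
Reading the progression, the first chord not in that set is D, so the modulation leaves D minor there.
The chord immediately before D is Am, which is diatonic to both keys: v in D minor and ii in G major.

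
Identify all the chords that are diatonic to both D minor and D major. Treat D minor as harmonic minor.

Triads in D minor (harmonic minor): D minor (i), E diminished (ii°), F augmented (III+), G minor (iv), A major (V), Bb major (VI), C# diminished (vii°).
Triads in D major: D major (I), E minor (ii), F# minor (iii), G major (IV), A major (V), B minor (vi), C# diminished (vii°).
Shared triads with their functions: A major (V in D minor, V in D major); C# diminished (vii° in D minor, vii° in D major).

A, C#dim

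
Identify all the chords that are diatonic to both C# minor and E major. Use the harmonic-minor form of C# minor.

Triads in C# minor (harmonic minor): C#m (i), D#dim (ii°), Eaug (III+), F#m (iv), G# (V), A (VI), B#dim (vii°).
Triads in E major: E (I), F#m (ii), G#m (iii), A (IV), B (V), C#m (vi), D#dim (vii°).
Shared triads with their functions: C#m (i in C# minor, vi in E major); D#dim (ii° in C# minor, vii° in E major); F#m (iv in C# minor, ii in E major); A (VI in C# minor, IV in E major).

C#m, D#dim, F#m, A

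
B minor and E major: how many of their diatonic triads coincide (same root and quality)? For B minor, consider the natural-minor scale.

Diatonic triads of B minor (natural minor): B minor (i), C# diminished (ii°), D major (III), E minor (iv), F# minor (v), G major (VI), A major (VII).
Diatonic triads of E major: E major (I), F# minor (ii), G# minor (iii), A major (IV), B major (V), C# minor (vi), D# diminished (vii°).
Matching root and quality in both lists: F# minor, A major.
That gives 2 common triads.

2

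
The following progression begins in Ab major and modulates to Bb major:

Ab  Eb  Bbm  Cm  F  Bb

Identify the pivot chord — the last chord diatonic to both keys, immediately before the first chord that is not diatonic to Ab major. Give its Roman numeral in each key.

Cm — iii in Ab major, ii in Bb major

Chords diatonic to Ab major: Ab, Bbm, Cm, Db, Eb, Fm, Gdim.
Reading the progression, the first chord not in that set is F, so the modulation leaves Ab major there.
The chord immediately before F is Cm, which is diatonic to both keys: iii in Ab major and ii in Bb major.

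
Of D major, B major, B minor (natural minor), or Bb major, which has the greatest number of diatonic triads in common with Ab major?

Triads of Ab major: Ab (I), Bbm (ii), Cm (iii), Db (IV), Eb (V), Fm (vi), Gdim (vii°).
D major shares 0: none.
B major shares 0: none.
B minor (natural minor) shares 0: none.
Bb major shares 2: Cm, Eb.
The most common triads (2) are shared with Bb major.

Bb major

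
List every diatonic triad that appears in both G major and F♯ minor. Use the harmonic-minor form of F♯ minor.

Bm, D

Triads in G major: G (I), Am (ii), Bm (iii), C (IV), D (V), Em (vi), F♯dim (vii°).
Triads in F♯ minor (harmonic minor): F♯m (i), G♯dim (ii°), Aaug (III+), Bm (iv), C♯ (V), D (VI), E♯dim (vii°).
Shared triads with their functions: Bm (iii in G major, iv in F♯ minor); D (V in G major, VI in F♯ minor).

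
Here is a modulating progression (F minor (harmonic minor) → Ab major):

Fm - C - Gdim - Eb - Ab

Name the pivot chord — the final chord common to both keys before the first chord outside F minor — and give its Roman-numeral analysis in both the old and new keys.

Chords diatonic to F minor: Fm, Gdim, Abaug, Bbm, C, Db, Edim.
Reading the progression, the first chord not in that set is Eb, so the modulation leaves F minor there.
The chord immediately before Eb is Gdim, which is diatonic to both keys: ii° in F minor and vii° in Ab major.

Gdim — ii° in F minor, vii° in Ab major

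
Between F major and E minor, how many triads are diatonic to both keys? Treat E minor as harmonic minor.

Diatonic triads of F major: F major (I), G minor (ii), A minor (iii), B♭ major (IV), C major (V), D minor (vi), E diminished (vii°).
Diatonic triads of E minor (harmonic minor): E minor (i), F♯ diminished (ii°), G augmented (III+), A minor (iv), B major (V), C major (VI), D♯ diminished (vii°).
Matching root and quality in both lists: A minor, C major.
That gives 2 common triads.

2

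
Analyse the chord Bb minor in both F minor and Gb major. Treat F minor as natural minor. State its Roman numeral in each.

The scale of F minor (natural minor) is F G Ab Bb C Db Eb; Bb is degree 4, and the triad built there (Bb-Db-F) is minor, so it is iv.
The scale of Gb major is Gb Ab Bb Cb Db Eb F; Bb is degree 3, and the triad built there (Bb-Db-F) is minor, so it is iii.

iv in F minor; iii in Gb major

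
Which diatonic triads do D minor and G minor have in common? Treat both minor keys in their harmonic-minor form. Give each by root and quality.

Gm

Triads in D minor (harmonic minor): Dm (i), Edim (ii°), Faug (III+), Gm (iv), A (V), Bb (VI), C#dim (vii°).
Triads in G minor (harmonic minor): Gm (i), Adim (ii°), Bbaug (III+), Cm (iv), D (V), Eb (VI), F#dim (vii°).
Shared triads with their functions: Gm (iv in D minor, i in G minor).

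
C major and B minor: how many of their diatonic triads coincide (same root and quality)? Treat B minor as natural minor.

Diatonic triads of C major: C (I), Dm (ii), Em (iii), F (IV), G (V), Am (vi), Bdim (vii°).
Diatonic triads of B minor (natural minor): Bm (i), C#dim (ii°), D (III), Em (iv), F#m (v), G (VI), A (VII).
Matching root and quality in both lists: Em, G.
That gives 2 common triads.

2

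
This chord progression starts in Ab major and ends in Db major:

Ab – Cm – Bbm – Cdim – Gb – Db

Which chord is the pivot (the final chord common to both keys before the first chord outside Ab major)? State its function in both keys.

Bbm — ii in Ab major, vi in Db major

Chords diatonic to Ab major: Ab, Bbm, Cm, Db, Eb, Fm, Gdim.
Reading the progression, the first chord not in that set is Cdim, so the modulation leaves Ab major there.
The chord immediately before Cdim is Bbm, which is diatonic to both keys: ii in Ab major and vi in Db major.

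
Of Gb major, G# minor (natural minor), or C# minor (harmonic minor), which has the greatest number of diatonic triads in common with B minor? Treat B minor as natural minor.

Triads of B minor (natural minor): Bm (i), C#dim (ii°), D (III), Em (iv), F#m (v), G (VI), A (VII).
Gb major shares 0: none.
G# minor (natural minor) shares 0: none.
C# minor (harmonic minor) shares 2: F#m, A.
The most common triads (2) are shared with C# minor.

C# minor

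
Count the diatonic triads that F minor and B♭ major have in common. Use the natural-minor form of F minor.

Diatonic triads of F minor (natural minor): F minor (i), G diminished (ii°), A♭ major (III), B♭ minor (iv), C minor (v), D♭ major (VI), E♭ major (VII).
Diatonic triads of B♭ major: B♭ major (I), C minor (ii), D minor (iii), E♭ major (IV), F major (V), G minor (vi), A diminished (vii°).
Matching root and quality in both lists: C minor, E♭ major.
That gives 2 common triads.

2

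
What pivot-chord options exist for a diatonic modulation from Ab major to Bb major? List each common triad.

Cm, Eb

Triads in Ab major: Ab (I), Bbm (ii), Cm (iii), Db (IV), Eb (V), Fm (vi), Gdim (vii°).
Triads in Bb major: Bb (I), Cm (ii), Dm (iii), Eb (IV), F (V), Gm (vi), Adim (vii°).
Shared triads with their functions: Cm (iii in Ab major, ii in Bb major); Eb (V in Ab major, IV in Bb major).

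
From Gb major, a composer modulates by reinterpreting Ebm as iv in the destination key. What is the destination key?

Bb minor

The numeral iv denotes a minor triad on scale degree 4. With Eb on degree 4, the tonic of the new key is Bb.
Degree 4 carries a minor triad in minor keys, so the destination is Bb minor.
Check: the diatonic triads of Bb minor (natural minor) are Bbm (i), Cdim (ii°), Db (III), Ebm (iv), Fm (v), Gb (VI), Ab (VII) — Ebm is indeed iv.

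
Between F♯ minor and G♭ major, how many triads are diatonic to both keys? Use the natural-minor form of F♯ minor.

0

Diatonic triads of F♯ minor (natural minor): F♯ minor (i), G♯ diminished (ii°), A major (III), B minor (iv), C♯ minor (v), D major (VI), E major (VII).
Diatonic triads of G♭ major: G♭ major (I), A♭ minor (ii), B♭ minor (iii), C♭ major (IV), D♭ major (V), E♭ minor (vi), F diminished (vii°).
No triad has the same root and quality in both keys.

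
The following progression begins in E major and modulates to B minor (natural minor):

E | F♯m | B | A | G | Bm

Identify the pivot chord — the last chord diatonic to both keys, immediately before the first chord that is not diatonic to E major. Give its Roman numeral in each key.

A — IV in E major, VII in B minor

Chords diatonic to E major: E, F♯m, G♯m, A, B, C♯m, D♯dim.
Reading the progression, the first chord not in that set is G, so the modulation leaves E major there.
The chord immediately before G is A, which is diatonic to both keys: IV in E major and VII in B minor.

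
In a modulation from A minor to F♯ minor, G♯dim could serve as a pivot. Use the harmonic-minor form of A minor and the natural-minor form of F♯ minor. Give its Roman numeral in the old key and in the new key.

vii° in A minor; ii° in F♯ minor

The scale of A minor (harmonic minor) is A B C D E F G♯; G♯ is degree 7, and the triad built there (G♯-B-D) is diminished, so it is vii°.
The scale of F♯ minor (natural minor) is F♯ G♯ A B C♯ D E; G♯ is degree 2, and the triad built there (G♯-B-D) is diminished, so it is ii°.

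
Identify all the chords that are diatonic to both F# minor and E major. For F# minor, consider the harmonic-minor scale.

F#m

Triads in F# minor (harmonic minor): F#m (i), G#dim (ii°), Aaug (III+), Bm (iv), C# (V), D (VI), E#dim (vii°).
Triads in E major: E (I), F#m (ii), G#m (iii), A (IV), B (V), C#m (vi), D#dim (vii°).
Shared triads with their functions: F#m (i in F# minor, ii in E major).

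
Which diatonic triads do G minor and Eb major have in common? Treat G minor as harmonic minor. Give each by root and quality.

Triads in G minor (harmonic minor): Gm (i), Adim (ii°), Bbaug (III+), Cm (iv), D (V), Eb (VI), F#dim (vii°).
Triads in Eb major: Eb (I), Fm (ii), Gm (iii), Ab (IV), Bb (V), Cm (vi), Ddim (vii°).
Shared triads with their functions: Gm (i in G minor, iii in Eb major); Cm (iv in G minor, vi in Eb major); Eb (VI in G minor, I in Eb major).

Gm, Cm, Eb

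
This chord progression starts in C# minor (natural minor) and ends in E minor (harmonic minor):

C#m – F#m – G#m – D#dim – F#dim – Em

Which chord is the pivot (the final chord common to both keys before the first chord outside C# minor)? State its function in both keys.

Chords diatonic to C# minor: C#m, D#dim, E, F#m, G#m, A, B.
Reading the progression, the first chord not in that set is F#dim, so the modulation leaves C# minor there.
The chord immediately before F#dim is D#dim, which is diatonic to both keys: ii° in C# minor and vii° in E minor.

D#dim — ii° in C# minor, vii° in E minor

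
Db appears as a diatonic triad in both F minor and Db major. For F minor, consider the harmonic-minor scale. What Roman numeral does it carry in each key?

VI in F minor; I in Db major

The scale of F minor (harmonic minor) is F G Ab Bb C Db E; Db is degree 6, and the triad built there (Db-F-Ab) is major, so it is VI.
The scale of Db major is Db Eb F Gb Ab Bb C; Db is degree 1, and the triad built there (Db-F-Ab) is major, so it is I.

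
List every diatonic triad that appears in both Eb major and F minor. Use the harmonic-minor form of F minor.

Fm

Triads in Eb major: Eb (I), Fm (ii), Gm (iii), Ab (IV), Bb (V), Cm (vi), Ddim (vii°).
Triads in F minor (harmonic minor): Fm (i), Gdim (ii°), Abaug (III+), Bbm (iv), C (V), Db (VI), Edim (vii°).
Shared triads with their functions: Fm (ii in Eb major, i in F minor).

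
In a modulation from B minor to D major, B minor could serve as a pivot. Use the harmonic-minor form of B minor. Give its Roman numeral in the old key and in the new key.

The scale of B minor (harmonic minor) is B C# D E F# G A#; B is degree 1, and the triad built there (B-D-F#) is minor, so it is i.
The scale of D major is D E F# G A B C#; B is degree 6, and the triad built there (B-D-F#) is minor, so it is vi.

i in B minor; vi in D major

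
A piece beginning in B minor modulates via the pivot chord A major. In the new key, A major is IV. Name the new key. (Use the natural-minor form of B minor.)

The numeral IV denotes a major triad on scale degree 4. With A on degree 4, the tonic of the new key is E.
Degree 4 carries a major triad in major keys, so the destination is E major.
Check: the diatonic triads of E major are E (I), F#m (ii), G#m (iii), A (IV), B (V), C#m (vi), D#dim (vii°) — A major is indeed IV.

E major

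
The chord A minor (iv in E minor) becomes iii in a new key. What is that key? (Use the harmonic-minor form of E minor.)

The numeral iii denotes a minor triad on scale degree 3. With A on degree 3, the tonic of the new key is F.
Degree 3 carries a minor triad in major keys, so the destination is F major.
Check: the diatonic triads of F major are F (I), Gm (ii), Am (iii), Bb (IV), C (V), Dm (vi), Edim (vii°) — A minor is indeed iii.

F major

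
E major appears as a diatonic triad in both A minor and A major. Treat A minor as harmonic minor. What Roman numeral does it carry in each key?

The scale of A minor (harmonic minor) is A B C D E F G#; E is degree 5, and the triad built there (E-G#-B) is major, so it is V.
The scale of A major is A B C# D E F# G#; E is degree 5, and the triad built there (E-G#-B) is major, so it is V.

V in A minor; V in A major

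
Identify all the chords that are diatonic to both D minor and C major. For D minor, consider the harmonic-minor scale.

Dm

Triads in D minor (harmonic minor): Dm (i), Edim (ii°), Faug (III+), Gm (iv), A (V), Bb (VI), C#dim (vii°).
Triads in C major: C (I), Dm (ii), Em (iii), F (IV), G (V), Am (vi), Bdim (vii°).
Shared triads with their functions: Dm (i in D minor, ii in C major).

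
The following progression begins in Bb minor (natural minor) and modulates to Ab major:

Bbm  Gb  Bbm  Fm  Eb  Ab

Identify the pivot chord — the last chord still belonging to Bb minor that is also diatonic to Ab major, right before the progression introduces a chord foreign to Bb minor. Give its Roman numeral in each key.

Fm — v in Bb minor, vi in Ab major

Chords diatonic to Bb minor: Bbm, Cdim, Db, Ebm, Fm, Gb, Ab.
Reading the progression, the first chord not in that set is Eb, so the modulation leaves Bb minor there.
The chord immediately before Eb is Fm, which is diatonic to both keys: v in Bb minor and vi in Ab major.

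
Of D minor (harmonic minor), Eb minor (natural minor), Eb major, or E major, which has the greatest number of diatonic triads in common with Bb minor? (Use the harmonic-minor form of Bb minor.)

Triads of Bb minor (harmonic minor): Bb minor (i), C diminished (ii°), Db augmented (III+), Eb minor (iv), F major (V), Gb major (VI), A diminished (vii°).
D minor (harmonic minor) shares 0: none.
Eb minor (natural minor) shares 3: Bbm, Ebm, Gb.
Eb major shares 0: none.
E major shares 0: none.
The most common triads (3) are shared with Eb minor.

Eb minor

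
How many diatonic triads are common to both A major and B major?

Diatonic triads of A major: A major (I), B minor (ii), C# minor (iii), D major (IV), E major (V), F# minor (vi), G# diminished (vii°).
Diatonic triads of B major: B major (I), C# minor (ii), D# minor (iii), E major (IV), F# major (V), G# minor (vi), A# diminished (vii°).
Matching root and quality in both lists: C# minor, E major.
That gives 2 common triads.

2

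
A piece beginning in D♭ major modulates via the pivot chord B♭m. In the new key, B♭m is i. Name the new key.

The numeral i denotes a minor triad on scale degree 1. With B♭ on degree 1, the tonic of the new key is B♭.
Degree 1 carries a minor triad in minor keys, so the destination is B♭ minor.
Check: the diatonic triads of B♭ minor (natural minor) are B♭m (i), Cdim (ii°), D♭ (III), E♭m (iv), Fm (v), G♭ (VI), A♭ (VII) — B♭m is indeed i.

B♭ minor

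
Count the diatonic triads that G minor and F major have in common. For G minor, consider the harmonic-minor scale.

Diatonic triads of G minor (harmonic minor): Gm (i), Adim (ii°), Bbaug (III+), Cm (iv), D (V), Eb (VI), F#dim (vii°).
Diatonic triads of F major: F (I), Gm (ii), Am (iii), Bb (IV), C (V), Dm (vi), Edim (vii°).
Matching root and quality in both lists: Gm.
That gives 1 common triad.

1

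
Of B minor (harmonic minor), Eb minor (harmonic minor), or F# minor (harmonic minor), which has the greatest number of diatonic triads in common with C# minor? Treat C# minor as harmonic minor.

F# minor

Triads of C# minor (harmonic minor): C#m (i), D#dim (ii°), Eaug (III+), F#m (iv), G# (V), A (VI), B#dim (vii°).
B minor (harmonic minor) shares 0: none.
Eb minor (harmonic minor) shares 0: none.
F# minor (harmonic minor) shares 1: F#m.
The most common triads (1) are shared with F# minor.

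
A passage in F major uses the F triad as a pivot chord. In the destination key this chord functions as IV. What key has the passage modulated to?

C major

The numeral IV denotes a major triad on scale degree 4. With F on degree 4, the tonic of the new key is C.
Degree 4 carries a major triad in major keys, so the destination is C major.
Check: the diatonic triads of C major are C (I), Dm (ii), Em (iii), F (IV), G (V), Am (vi), Bdim (vii°) — F is indeed IV.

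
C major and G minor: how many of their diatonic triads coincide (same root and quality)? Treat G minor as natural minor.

2

Diatonic triads of C major: C (I), Dm (ii), Em (iii), F (IV), G (V), Am (vi), Bdim (vii°).
Diatonic triads of G minor (natural minor): Gm (i), Adim (ii°), Bb (III), Cm (iv), Dm (v), Eb (VI), F (VII).
Matching root and quality in both lists: Dm, F.
That gives 2 common triads.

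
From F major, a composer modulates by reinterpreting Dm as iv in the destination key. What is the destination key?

A minor

The numeral iv denotes a minor triad on scale degree 4. With D on degree 4, the tonic of the new key is A.
Degree 4 carries a minor triad in minor keys, so the destination is A minor.
Check: the diatonic triads of A minor (natural minor) are Am (i), Bdim (ii°), C (III), Dm (iv), Em (v), F (VI), G (VII) — Dm is indeed iv.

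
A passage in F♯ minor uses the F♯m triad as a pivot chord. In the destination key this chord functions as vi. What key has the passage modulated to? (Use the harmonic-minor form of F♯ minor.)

The numeral vi denotes a minor triad on scale degree 6. With F♯ on degree 6, the tonic of the new key is A.
Degree 6 carries a minor triad in major keys, so the destination is A major.
Check: the diatonic triads of A major are A (I), Bm (ii), C♯m (iii), D (IV), E (V), F♯m (vi), G♯dim (vii°) — F♯m is indeed vi.

A major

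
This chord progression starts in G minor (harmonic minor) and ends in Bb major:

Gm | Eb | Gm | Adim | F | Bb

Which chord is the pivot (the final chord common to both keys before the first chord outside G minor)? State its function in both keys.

Chords diatonic to G minor: Gm, Adim, Bbaug, Cm, D, Eb, F#dim.
Reading the progression, the first chord not in that set is F, so the modulation leaves G minor there.
The chord immediately before F is Adim, which is diatonic to both keys: ii° in G minor and vii° in Bb major.

Adim — ii° in G minor, vii° in Bb major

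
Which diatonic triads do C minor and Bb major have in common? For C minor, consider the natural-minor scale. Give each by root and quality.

Triads in C minor (natural minor): C minor (i), D diminished (ii°), Eb major (III), F minor (iv), G minor (v), Ab major (VI), Bb major (VII).
Triads in Bb major: Bb major (I), C minor (ii), D minor (iii), Eb major (IV), F major (V), G minor (vi), A diminished (vii°).
Shared triads with their functions: C minor (i in C minor, ii in Bb major); Eb major (III in C minor, IV in Bb major); G minor (v in C minor, vi in Bb major); Bb major (VII in C minor, I in Bb major).

Cm, Eb, Gm, Bb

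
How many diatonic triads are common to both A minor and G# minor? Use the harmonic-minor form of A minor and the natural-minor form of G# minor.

Diatonic triads of A minor (harmonic minor): Am (i), Bdim (ii°), Caug (III+), Dm (iv), E (V), F (VI), G#dim (vii°).
Diatonic triads of G# minor (natural minor): G#m (i), A#dim (ii°), B (III), C#m (iv), D#m (v), E (VI), F# (VII).
Matching root and quality in both lists: E.
That gives 1 common triad.

1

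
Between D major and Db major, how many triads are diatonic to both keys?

Diatonic triads of D major: D (I), Em (ii), F#m (iii), G (IV), A (V), Bm (vi), C#dim (vii°).
Diatonic triads of Db major: Db (I), Ebm (ii), Fm (iii), Gb (IV), Ab (V), Bbm (vi), Cdim (vii°).
No triad has the same root and quality in both keys.

0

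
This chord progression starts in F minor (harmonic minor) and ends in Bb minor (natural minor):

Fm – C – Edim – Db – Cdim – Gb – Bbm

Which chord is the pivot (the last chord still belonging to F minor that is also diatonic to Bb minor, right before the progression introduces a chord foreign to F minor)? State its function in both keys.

Chords diatonic to F minor: Fm, Gdim, Abaug, Bbm, C, Db, Edim.
Reading the progression, the first chord not in that set is Cdim, so the modulation leaves F minor there.
The chord immediately before Cdim is Db, which is diatonic to both keys: VI in F minor and III in Bb minor.

Db — VI in F minor, III in Bb minor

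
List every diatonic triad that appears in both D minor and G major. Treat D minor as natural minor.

Triads in D minor (natural minor): D minor (i), E diminished (ii°), F major (III), G minor (iv), A minor (v), B♭ major (VI), C major (VII).
Triads in G major: G major (I), A minor (ii), B minor (iii), C major (IV), D major (V), E minor (vi), F♯ diminished (vii°).
Shared triads with their functions: A minor (v in D minor, ii in G major); C major (VII in D minor, IV in G major).

Am, C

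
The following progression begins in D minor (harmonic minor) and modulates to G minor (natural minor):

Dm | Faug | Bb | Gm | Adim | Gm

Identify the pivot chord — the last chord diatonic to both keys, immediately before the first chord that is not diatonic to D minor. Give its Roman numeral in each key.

Chords diatonic to D minor: Dm, Edim, Faug, Gm, A, Bb, C#dim.
Reading the progression, the first chord not in that set is Adim, so the modulation leaves D minor there.
The chord immediately before Adim is Gm, which is diatonic to both keys: iv in D minor and i in G minor.

Gm — iv in D minor, i in G minor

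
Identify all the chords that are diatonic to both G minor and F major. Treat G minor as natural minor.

Gm, B♭, Dm, F

Triads in G minor (natural minor): Gm (i), Adim (ii°), B♭ (III), Cm (iv), Dm (v), E♭ (VI), F (VII).
Triads in F major: F (I), Gm (ii), Am (iii), B♭ (IV), C (V), Dm (vi), Edim (vii°).
Shared triads with their functions: Gm (i in G minor, ii in F major); B♭ (III in G minor, IV in F major); Dm (v in G minor, vi in F major); F (VII in G minor, I in F major).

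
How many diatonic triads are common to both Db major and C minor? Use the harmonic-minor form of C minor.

Diatonic triads of Db major: Db major (I), Eb minor (ii), F minor (iii), Gb major (IV), Ab major (V), Bb minor (vi), C diminished (vii°).
Diatonic triads of C minor (harmonic minor): C minor (i), D diminished (ii°), Eb augmented (III+), F minor (iv), G major (V), Ab major (VI), B diminished (vii°).
Matching root and quality in both lists: F minor, Ab major.
That gives 2 common triads.

2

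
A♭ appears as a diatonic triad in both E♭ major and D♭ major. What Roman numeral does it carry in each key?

The scale of E♭ major is E♭ F G A♭ B♭ C D; A♭ is degree 4, and the triad built there (A♭-C-E♭) is major, so it is IV.
The scale of D♭ major is D♭ E♭ F G♭ A♭ B♭ C; A♭ is degree 5, and the triad built there (A♭-C-E♭) is major, so it is V.

IV in E♭ major; V in D♭ major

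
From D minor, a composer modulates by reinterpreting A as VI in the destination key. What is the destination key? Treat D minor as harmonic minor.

The numeral VI denotes a major triad on scale degree 6. With A on degree 6, the tonic of the new key is C#.
Degree 6 carries a major triad in minor keys, so the destination is C# minor.
Check: the diatonic triads of C# minor (natural minor) are C#m (i), D#dim (ii°), E (III), F#m (iv), G#m (v), A (VI), B (VII) — A is indeed VI.

C# minor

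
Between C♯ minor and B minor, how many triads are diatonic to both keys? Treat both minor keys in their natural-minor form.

Diatonic triads of C♯ minor (natural minor): C♯m (i), D♯dim (ii°), E (III), F♯m (iv), G♯m (v), A (VI), B (VII).
Diatonic triads of B minor (natural minor): Bm (i), C♯dim (ii°), D (III), Em (iv), F♯m (v), G (VI), A (VII).
Matching root and quality in both lists: F♯m, A.
That gives 2 common triads.

2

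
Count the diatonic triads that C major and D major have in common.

Diatonic triads of C major: C (I), Dm (ii), Em (iii), F (IV), G (V), Am (vi), Bdim (vii°).
Diatonic triads of D major: D (I), Em (ii), F#m (iii), G (IV), A (V), Bm (vi), C#dim (vii°).
Matching root and quality in both lists: Em, G.
That gives 2 common triads.

2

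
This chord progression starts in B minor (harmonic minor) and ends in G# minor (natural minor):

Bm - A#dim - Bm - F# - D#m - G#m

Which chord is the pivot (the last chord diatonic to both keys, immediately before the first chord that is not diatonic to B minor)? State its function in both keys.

Chords diatonic to B minor: Bm, C#dim, Daug, Em, F#, G, A#dim.
Reading the progression, the first chord not in that set is D#m, so the modulation leaves B minor there.
The chord immediately before D#m is F#, which is diatonic to both keys: V in B minor and VII in G# minor.

F# — V in B minor, VII in G# minor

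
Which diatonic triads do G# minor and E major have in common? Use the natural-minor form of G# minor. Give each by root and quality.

Triads in G# minor (natural minor): G#m (i), A#dim (ii°), B (III), C#m (iv), D#m (v), E (VI), F# (VII).
Triads in E major: E (I), F#m (ii), G#m (iii), A (IV), B (V), C#m (vi), D#dim (vii°).
Shared triads with their functions: G#m (i in G# minor, iii in E major); B (III in G# minor, V in E major); C#m (iv in G# minor, vi in E major); E (VI in G# minor, I in E major).

G#m, B, C#m, E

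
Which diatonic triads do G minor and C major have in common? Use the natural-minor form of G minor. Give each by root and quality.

Triads in G minor (natural minor): Gm (i), Adim (ii°), Bb (III), Cm (iv), Dm (v), Eb (VI), F (VII).
Triads in C major: C (I), Dm (ii), Em (iii), F (IV), G (V), Am (vi), Bdim (vii°).
Shared triads with their functions: Dm (v in G minor, ii in C major); F (VII in G minor, IV in C major).

Dm, F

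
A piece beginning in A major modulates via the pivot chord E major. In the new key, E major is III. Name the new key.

C# minor

The numeral III denotes a major triad on scale degree 3. With E on degree 3, the tonic of the new key is C#.
Degree 3 carries a major triad in natural-minor keys, so the destination is C# minor.
Check: the diatonic triads of C# minor (natural minor) are C#m (i), D#dim (ii°), E (III), F#m (iv), G#m (v), A (VI), B (VII) — E major is indeed III.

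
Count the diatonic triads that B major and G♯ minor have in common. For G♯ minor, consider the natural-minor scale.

7

Diatonic triads of B major: B (I), C♯m (ii), D♯m (iii), E (IV), F♯ (V), G♯m (vi), A♯dim (vii°).
Diatonic triads of G♯ minor (natural minor): G♯m (i), A♯dim (ii°), B (III), C♯m (iv), D♯m (v), E (VI), F♯ (VII).
Matching root and quality in both lists: B, C♯m, D♯m, E, F♯, G♯m, A♯dim.
That gives 7 common triads.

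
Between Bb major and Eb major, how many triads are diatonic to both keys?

4

Diatonic triads of Bb major: Bb major (I), C minor (ii), D minor (iii), Eb major (IV), F major (V), G minor (vi), A diminished (vii°).
Diatonic triads of Eb major: Eb major (I), F minor (ii), G minor (iii), Ab major (IV), Bb major (V), C minor (vi), D diminished (vii°).
Matching root and quality in both lists: Bb major, C minor, Eb major, G minor.
That gives 4 common triads.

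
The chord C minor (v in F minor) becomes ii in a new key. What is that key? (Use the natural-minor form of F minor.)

Bb major

The numeral ii denotes a minor triad on scale degree 2. With C on degree 2, the tonic of the new key is Bb.
Degree 2 carries a minor triad in major keys, so the destination is Bb major.
Check: the diatonic triads of Bb major are Bb (I), Cm (ii), Dm (iii), Eb (IV), F (V), Gm (vi), Adim (vii°) — C minor is indeed ii.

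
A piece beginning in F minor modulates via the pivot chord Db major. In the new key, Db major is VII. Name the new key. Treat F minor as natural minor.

Eb minor

The numeral VII denotes a major triad on scale degree 7. With Db on degree 7, the tonic of the new key is Eb.
Degree 7 carries a major triad in natural-minor keys, so the destination is Eb minor.
Check: the diatonic triads of Eb minor (natural minor) are Ebm (i), Fdim (ii°), Gb (III), Abm (iv), Bbm (v), Cb (VI), Db (VII) — Db major is indeed VII.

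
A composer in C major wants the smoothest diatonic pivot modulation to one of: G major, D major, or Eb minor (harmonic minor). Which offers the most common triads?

Triads of C major: C (I), Dm (ii), Em (iii), F (IV), G (V), Am (vi), Bdim (vii°).
G major shares 4: C, Em, G, Am.
D major shares 2: Em, G.
Eb minor (harmonic minor) shares 0: none.
The most common triads (4) are shared with G major.

G major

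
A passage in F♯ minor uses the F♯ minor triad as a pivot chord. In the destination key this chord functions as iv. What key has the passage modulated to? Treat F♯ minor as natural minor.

C♯ minor

The numeral iv denotes a minor triad on scale degree 4. With F♯ on degree 4, the tonic of the new key is C♯.
Degree 4 carries a minor triad in minor keys, so the destination is C♯ minor.
Check: the diatonic triads of C♯ minor (natural minor) are C♯m (i), D♯dim (ii°), E (III), F♯m (iv), G♯m (v), A (VI), B (VII) — F♯ minor is indeed iv.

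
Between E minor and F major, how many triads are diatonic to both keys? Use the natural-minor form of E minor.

Diatonic triads of E minor (natural minor): Em (i), F#dim (ii°), G (III), Am (iv), Bm (v), C (VI), D (VII).
Diatonic triads of F major: F (I), Gm (ii), Am (iii), Bb (IV), C (V), Dm (vi), Edim (vii°).
Matching root and quality in both lists: Am, C.
That gives 2 common triads.

2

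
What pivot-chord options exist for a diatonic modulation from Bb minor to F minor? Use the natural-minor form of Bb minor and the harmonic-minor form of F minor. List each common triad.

Triads in Bb minor (natural minor): Bbm (i), Cdim (ii°), Db (III), Ebm (iv), Fm (v), Gb (VI), Ab (VII).
Triads in F minor (harmonic minor): Fm (i), Gdim (ii°), Abaug (III+), Bbm (iv), C (V), Db (VI), Edim (vii°).
Shared triads with their functions: Bbm (i in Bb minor, iv in F minor); Db (III in Bb minor, VI in F minor); Fm (v in Bb minor, i in F minor).

Bbm, Db, Fm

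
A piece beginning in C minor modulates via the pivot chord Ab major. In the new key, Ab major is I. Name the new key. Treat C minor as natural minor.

The numeral I denotes a major triad on scale degree 1. With Ab on degree 1, the tonic of the new key is Ab.
Degree 1 carries a major triad in major keys, so the destination is Ab major.
Check: the diatonic triads of Ab major are Ab (I), Bbm (ii), Cm (iii), Db (IV), Eb (V), Fm (vi), Gdim (vii°) — Ab major is indeed I.

Ab major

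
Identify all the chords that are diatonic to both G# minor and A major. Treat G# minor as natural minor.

Triads in G# minor (natural minor): G# minor (i), A# diminished (ii°), B major (III), C# minor (iv), D# minor (v), E major (VI), F# major (VII).
Triads in A major: A major (I), B minor (ii), C# minor (iii), D major (IV), E major (V), F# minor (vi), G# diminished (vii°).
Shared triads with their functions: C# minor (iv in G# minor, iii in A major); E major (VI in G# minor, V in A major).

C#m, E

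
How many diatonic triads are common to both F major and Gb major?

Diatonic triads of F major: F major (I), G minor (ii), A minor (iii), Bb major (IV), C major (V), D minor (vi), E diminished (vii°).
Diatonic triads of Gb major: Gb major (I), Ab minor (ii), Bb minor (iii), Cb major (IV), Db major (V), Eb minor (vi), F diminished (vii°).
No triad has the same root and quality in both keys.

0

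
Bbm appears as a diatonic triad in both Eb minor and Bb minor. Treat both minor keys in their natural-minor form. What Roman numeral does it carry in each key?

v in Eb minor; i in Bb minor

The scale of Eb minor (natural minor) is Eb F Gb Ab Bb Cb Db; Bb is degree 5, and the triad built there (Bb-Db-F) is minor, so it is v.
The scale of Bb minor (natural minor) is Bb C Db Eb F Gb Ab; Bb is degree 1, and the triad built there (Bb-Db-F) is minor, so it is i.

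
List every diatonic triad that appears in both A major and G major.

Bm, D

Triads in A major: A (I), Bm (ii), C#m (iii), D (IV), E (V), F#m (vi), G#dim (vii°).
Triads in G major: G (I), Am (ii), Bm (iii), C (IV), D (V), Em (vi), F#dim (vii°).
Shared triads with their functions: Bm (ii in A major, iii in G major); D (IV in A major, V in G major).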